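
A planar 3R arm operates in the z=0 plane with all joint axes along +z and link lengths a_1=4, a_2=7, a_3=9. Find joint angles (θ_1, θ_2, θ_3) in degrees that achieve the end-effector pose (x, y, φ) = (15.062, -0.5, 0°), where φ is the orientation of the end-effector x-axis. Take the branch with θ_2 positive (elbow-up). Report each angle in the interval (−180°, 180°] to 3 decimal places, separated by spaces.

-90.003 120.003 -30.000

wrist centre = target − a_3·(cos φ, sin φ) = (6.0620, -0.5000)
cos θ_2 = (36.9978−4²−7²)/(2·4·7) = -0.5000; θ_2 = 120.0025° (elbow-up)
β = atan2(-0.5000,6.0620) = -4.7151°; ψ = atan2(6.0620,0.4997) = 85.2874°
θ_1 = β − ψ = -90.0025°
θ_3 = φ − θ_1 − θ_2 = -30.0000° (wrapped to (-180°,180°])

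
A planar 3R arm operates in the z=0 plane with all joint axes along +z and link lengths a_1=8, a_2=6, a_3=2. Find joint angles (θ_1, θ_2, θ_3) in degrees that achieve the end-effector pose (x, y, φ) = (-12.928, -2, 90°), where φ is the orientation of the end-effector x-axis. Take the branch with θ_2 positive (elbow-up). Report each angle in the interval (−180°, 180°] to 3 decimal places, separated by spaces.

wrist centre = target − a_3·(cos φ, sin φ) = (-12.9280, -4.0000)
cos θ_2 = (183.1332−8²−6²)/(2·8·6) = 0.8660; θ_2 = 30.0063° (elbow-up)
β = atan2(-4.0000,-12.9280) = -162.8076°; ψ = atan2(3.0006,13.1958) = 12.8105°
θ_1 = β − ψ = -175.6182°
θ_3 = φ − θ_1 − θ_2 = -124.3881° (wrapped to (-180°,180°])

-175.618 30.006 -124.388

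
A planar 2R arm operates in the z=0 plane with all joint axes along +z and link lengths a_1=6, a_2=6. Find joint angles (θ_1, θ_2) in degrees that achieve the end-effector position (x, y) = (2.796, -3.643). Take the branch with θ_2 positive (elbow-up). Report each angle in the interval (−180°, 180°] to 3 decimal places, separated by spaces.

-119.993 134.999

cos θ_2 = (21.0891−6²−6²)/(2·6·6) = -0.7071; θ_2 = 134.9992° (elbow-up)
β = atan2(-3.6430,2.7960) = -52.4938°; ψ = atan2(4.2427,1.7574) = 67.4996°
θ_1 = β − ψ = -119.9934°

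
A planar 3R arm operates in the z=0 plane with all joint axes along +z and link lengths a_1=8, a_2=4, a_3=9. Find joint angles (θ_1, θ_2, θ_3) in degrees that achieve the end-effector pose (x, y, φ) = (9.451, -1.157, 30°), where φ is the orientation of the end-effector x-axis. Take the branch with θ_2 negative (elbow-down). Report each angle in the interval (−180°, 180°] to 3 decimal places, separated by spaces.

-45.001 -134.998 -150.001

wrist centre = target − a_3·(cos φ, sin φ) = (1.6568, -5.6570)
cos θ_2 = (34.7465−8²−4²)/(2·8·4) = -0.7071; θ_2 = -134.9983° (elbow-down)
β = atan2(-5.6570,1.6568) = -73.6762°; ψ = atan2(-2.8285,5.1717) = -28.6754°
θ_1 = β − ψ = -45.0008°
θ_3 = φ − θ_1 − θ_2 = -150.0009° (wrapped to (-180°,180°])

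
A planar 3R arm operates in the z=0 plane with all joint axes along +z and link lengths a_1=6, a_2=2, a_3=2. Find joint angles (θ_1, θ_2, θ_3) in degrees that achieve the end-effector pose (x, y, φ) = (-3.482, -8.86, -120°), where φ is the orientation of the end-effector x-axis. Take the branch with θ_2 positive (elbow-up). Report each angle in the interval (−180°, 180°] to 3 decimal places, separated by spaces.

-119.999 45.009 -45.009

wrist centre = target − a_3·(cos φ, sin φ) = (-2.4820, -7.1279)
cos θ_2 = (56.9680−6²−2²)/(2·6·2) = 0.7070; θ_2 = 45.0087° (elbow-up)
β = atan2(-7.1279,-2.4820) = -109.1985°; ψ = atan2(1.4144,7.4140) = 10.8010°
θ_1 = β − ψ = -119.9995°
θ_3 = φ − θ_1 − θ_2 = -45.0093° (wrapped to (-180°,180°])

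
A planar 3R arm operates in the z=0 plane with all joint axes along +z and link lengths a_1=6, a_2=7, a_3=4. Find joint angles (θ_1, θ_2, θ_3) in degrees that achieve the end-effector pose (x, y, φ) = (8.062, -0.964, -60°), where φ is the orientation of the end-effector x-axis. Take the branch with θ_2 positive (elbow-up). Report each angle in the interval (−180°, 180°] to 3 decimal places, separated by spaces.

-45.178 120.001 -134.824

wrist centre = target − a_3·(cos φ, sin φ) = (6.0620, 2.5001)
cos θ_2 = (42.9984−6²−7²)/(2·6·7) = -0.5000; θ_2 = 120.0013° (elbow-up)
β = atan2(2.5001,6.0620) = 22.4123°; ψ = atan2(6.0621,2.4999) = 67.5899°
θ_1 = β − ψ = -45.1776°
θ_3 = φ − θ_1 − θ_2 = -134.8237° (wrapped to (-180°,180°])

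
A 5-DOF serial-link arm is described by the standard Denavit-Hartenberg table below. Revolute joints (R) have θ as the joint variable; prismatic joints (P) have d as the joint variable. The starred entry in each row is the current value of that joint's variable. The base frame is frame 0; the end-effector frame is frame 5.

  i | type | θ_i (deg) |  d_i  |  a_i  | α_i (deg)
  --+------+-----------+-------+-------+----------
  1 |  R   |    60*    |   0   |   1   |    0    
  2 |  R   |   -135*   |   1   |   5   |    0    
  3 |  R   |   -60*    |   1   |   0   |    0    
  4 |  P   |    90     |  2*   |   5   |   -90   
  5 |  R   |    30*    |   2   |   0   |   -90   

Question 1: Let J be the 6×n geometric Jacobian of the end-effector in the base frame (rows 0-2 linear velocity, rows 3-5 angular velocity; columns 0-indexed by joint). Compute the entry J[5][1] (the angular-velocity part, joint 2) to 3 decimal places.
axis z_1 = (0.0000,0.0000,1.0000); lever o_n−o_1 = (6.2438,-6.9509,4.0000)
cross product → J_v[:, 1] = (6.9509,6.2438,-0.0000)
J_ω[:, 1] = z_1
entry J[5][1] = 1.0000

1.000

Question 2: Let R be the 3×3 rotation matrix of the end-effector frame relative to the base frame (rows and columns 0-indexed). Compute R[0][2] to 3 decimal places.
End-effector z-axis (col 2 of R) = (-0.3536,0.3536,-0.8660)
R[0][2] = -0.3536

-0.354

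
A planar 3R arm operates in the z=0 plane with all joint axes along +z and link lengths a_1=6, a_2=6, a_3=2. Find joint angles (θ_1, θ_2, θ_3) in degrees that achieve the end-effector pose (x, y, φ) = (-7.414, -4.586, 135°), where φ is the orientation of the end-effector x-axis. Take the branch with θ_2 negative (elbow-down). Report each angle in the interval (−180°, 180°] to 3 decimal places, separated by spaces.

-89.998 -90.000 -45.002

wrist centre = target − a_3·(cos φ, sin φ) = (-5.9998, -6.0002)
cos θ_2 = (72.0000−6²−6²)/(2·6·6) = 0.0000; θ_2 = -90.0000° (elbow-down)
β = atan2(-6.0002,-5.9998) = -134.9980°; ψ = atan2(-6.0000,6.0000) = -45.0000°
θ_1 = β − ψ = -89.9980°
θ_3 = φ − θ_1 − θ_2 = -45.0020° (wrapped to (-180°,180°])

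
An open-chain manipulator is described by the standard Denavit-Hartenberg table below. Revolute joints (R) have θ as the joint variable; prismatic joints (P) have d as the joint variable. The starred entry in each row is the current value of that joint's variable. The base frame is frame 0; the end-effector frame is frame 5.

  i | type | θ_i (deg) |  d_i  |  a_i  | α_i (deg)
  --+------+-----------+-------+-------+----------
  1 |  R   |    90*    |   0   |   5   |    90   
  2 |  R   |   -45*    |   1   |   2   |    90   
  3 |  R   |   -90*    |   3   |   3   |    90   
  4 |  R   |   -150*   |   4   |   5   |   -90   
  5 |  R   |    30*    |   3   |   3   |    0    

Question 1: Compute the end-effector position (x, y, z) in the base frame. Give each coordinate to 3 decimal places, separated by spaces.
after link 1: o_1 = (0.0000, 5.0000, 0.0000)
after link 2: o_2 = (1.0000, 6.4142, -1.4142)
after link 3: o_3 = (-2.0000, 4.2929, -3.5355)
after link 4: o_4 = (2.3301, 3.2322, 1.0607)
after link 5: o_5 = (3.0801, 7.0486, 2.7557)

3.080 7.049 2.756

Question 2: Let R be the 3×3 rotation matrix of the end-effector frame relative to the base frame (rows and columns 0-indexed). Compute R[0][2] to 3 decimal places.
-0.500

End-effector z-axis (col 2 of R) = (-0.5000,0.6124,0.6124)
R[0][2] = -0.5000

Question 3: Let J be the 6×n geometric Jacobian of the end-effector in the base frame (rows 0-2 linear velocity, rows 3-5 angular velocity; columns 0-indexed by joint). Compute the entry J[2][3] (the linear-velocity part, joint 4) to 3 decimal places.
axis z_3 = (-0.0000,-0.7071,0.7071); lever o_n−o_3 = (5.0801,2.7557,6.2912)
cross product → J_v[:, 3] = (-6.3971,3.5922,3.5922)
J_ω[:, 3] = z_3
entry J[2][3] = 3.5922

3.592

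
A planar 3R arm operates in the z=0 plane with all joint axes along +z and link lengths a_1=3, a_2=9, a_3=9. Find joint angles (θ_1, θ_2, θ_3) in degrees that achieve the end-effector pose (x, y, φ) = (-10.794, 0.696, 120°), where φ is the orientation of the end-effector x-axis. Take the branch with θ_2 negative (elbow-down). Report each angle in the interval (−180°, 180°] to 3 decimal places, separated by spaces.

wrist centre = target − a_3·(cos φ, sin φ) = (-6.2940, -7.0982)
cos θ_2 = (89.9993−3²−9²)/(2·3·9) = -0.0000; θ_2 = -90.0008° (elbow-down)
β = atan2(-7.0982,-6.2940) = -131.5634°; ψ = atan2(-9.0000,2.9999) = -71.5657°
θ_1 = β − ψ = -59.9977°
θ_3 = φ − θ_1 − θ_2 = -90.0016° (wrapped to (-180°,180°])

-59.998 -90.001 -90.002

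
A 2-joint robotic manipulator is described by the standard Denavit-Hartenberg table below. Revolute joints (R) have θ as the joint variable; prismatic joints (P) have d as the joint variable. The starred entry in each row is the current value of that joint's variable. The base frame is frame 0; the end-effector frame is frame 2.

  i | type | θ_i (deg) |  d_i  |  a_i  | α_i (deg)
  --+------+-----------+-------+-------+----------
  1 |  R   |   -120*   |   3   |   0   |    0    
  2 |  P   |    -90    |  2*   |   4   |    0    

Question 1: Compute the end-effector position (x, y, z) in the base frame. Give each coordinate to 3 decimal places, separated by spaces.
-3.464 2.000 5.000

after link 1: o_1 = (0.0000, 0.0000, 3.0000)
after link 2: o_2 = (-3.4641, 2.0000, 5.0000)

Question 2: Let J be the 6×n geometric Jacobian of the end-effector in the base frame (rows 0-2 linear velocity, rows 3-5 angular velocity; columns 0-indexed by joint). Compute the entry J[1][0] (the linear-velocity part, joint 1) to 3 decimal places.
-3.464

axis z_0 = ẑ; lever o_n−o_0 = (-3.4641,2.0000,5.0000)
cross product → J_v[:, 0] = (-2.0000,-3.4641,0.0000)
J_ω[:, 0] = z_0
entry J[1][0] = -3.4641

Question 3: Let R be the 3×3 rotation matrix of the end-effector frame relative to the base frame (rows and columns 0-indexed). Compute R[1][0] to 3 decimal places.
End-effector x-axis (col 0 of R) = (-0.8660,0.5000,0.0000)
R[1][0] = 0.5000

0.500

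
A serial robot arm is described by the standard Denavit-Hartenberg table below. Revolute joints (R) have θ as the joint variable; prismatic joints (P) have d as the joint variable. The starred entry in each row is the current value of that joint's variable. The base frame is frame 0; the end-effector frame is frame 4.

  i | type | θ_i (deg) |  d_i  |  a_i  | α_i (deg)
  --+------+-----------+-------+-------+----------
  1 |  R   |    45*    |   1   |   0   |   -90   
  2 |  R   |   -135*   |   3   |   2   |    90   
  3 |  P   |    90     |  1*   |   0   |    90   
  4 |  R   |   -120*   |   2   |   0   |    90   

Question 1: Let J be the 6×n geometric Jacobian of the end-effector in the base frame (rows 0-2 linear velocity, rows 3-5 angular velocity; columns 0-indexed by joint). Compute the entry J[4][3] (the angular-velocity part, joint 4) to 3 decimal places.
axis z_3 = (-0.5000,-0.5000,0.7071); lever o_n−o_3 = (-1.0000,-1.0000,1.4142)
cross product → J_v[:, 3] = (0.0000,-0.0000,-0.0000)
J_ω[:, 3] = z_3
entry J[4][3] = -0.5000

-0.500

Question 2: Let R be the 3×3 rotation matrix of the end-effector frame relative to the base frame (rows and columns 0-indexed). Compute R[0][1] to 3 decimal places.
End-effector y-axis (col 1 of R) = (-0.5000,-0.5000,0.7071)
R[0][1] = -0.5000

-0.500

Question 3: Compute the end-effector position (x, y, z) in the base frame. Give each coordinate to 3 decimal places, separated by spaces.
-4.621 -0.379 3.121

after link 1: o_1 = (0.0000, 0.0000, 1.0000)
after link 2: o_2 = (-3.1213, 1.1213, 2.4142)
after link 3: o_3 = (-3.6213, 0.6213, 1.7071)
after link 4: o_4 = (-4.6213, -0.3787, 3.1213)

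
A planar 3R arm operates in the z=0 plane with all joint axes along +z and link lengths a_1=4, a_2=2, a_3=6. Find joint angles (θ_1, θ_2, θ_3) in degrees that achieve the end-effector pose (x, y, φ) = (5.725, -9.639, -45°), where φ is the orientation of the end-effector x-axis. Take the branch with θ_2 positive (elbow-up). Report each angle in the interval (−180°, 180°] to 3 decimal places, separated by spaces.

-89.272 44.978 -0.706

wrist centre = target − a_3·(cos φ, sin φ) = (1.4824, -5.3964)
cos θ_2 = (31.3181−4²−2²)/(2·4·2) = 0.7074; θ_2 = 44.9778° (elbow-up)
β = atan2(-5.3964,1.4824) = -74.6399°; ψ = atan2(1.4137,5.4148) = 14.6320°
θ_1 = β − ψ = -89.2719°
θ_3 = φ − θ_1 − θ_2 = -0.7059° (wrapped to (-180°,180°])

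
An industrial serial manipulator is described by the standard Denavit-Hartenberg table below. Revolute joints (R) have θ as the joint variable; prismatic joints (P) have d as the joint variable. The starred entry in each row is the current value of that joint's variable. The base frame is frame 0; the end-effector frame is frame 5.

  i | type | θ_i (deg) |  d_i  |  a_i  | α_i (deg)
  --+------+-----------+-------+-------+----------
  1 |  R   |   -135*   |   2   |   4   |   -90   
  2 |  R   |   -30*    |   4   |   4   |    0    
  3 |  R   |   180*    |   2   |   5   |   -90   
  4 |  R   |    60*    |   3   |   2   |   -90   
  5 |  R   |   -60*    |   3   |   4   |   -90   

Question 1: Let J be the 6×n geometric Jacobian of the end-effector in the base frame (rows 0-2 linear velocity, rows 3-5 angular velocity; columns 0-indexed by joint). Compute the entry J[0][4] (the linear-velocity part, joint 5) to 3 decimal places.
-1.768

axis z_4 = (-0.8839,-0.1768,0.4330); lever o_n−o_4 = (-2.0393,2.5315,3.7990)
cross product → J_v[:, 4] = (-1.7678,2.4749,-2.5981)
J_ω[:, 4] = z_4
entry J[0][4] = -1.7678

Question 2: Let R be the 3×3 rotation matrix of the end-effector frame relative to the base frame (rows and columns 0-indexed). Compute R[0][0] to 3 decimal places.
End-effector x-axis (col 0 of R) = (0.1531,0.7655,0.6250)
R[0][0] = 0.1531

0.153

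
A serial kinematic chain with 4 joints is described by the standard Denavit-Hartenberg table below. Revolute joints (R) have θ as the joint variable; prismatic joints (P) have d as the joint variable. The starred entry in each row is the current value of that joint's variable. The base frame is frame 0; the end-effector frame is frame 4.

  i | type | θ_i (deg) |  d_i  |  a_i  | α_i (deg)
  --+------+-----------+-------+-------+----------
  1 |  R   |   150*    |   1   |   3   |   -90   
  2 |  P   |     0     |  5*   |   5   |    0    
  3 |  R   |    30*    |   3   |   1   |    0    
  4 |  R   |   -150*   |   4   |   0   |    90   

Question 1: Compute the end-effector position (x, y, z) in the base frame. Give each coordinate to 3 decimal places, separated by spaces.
after link 1: o_1 = (-2.5981, 1.5000, 1.0000)
after link 2: o_2 = (-9.4282, -0.3301, 1.0000)
after link 3: o_3 = (-11.6782, -2.4952, 0.5000)
after link 4: o_4 = (-13.6782, -5.9593, 0.5000)

-13.678 -5.959 0.500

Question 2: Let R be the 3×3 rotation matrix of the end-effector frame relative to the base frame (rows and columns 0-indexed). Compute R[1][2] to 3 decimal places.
End-effector z-axis (col 2 of R) = (0.7500,-0.4330,-0.5000)
R[1][2] = -0.4330

-0.433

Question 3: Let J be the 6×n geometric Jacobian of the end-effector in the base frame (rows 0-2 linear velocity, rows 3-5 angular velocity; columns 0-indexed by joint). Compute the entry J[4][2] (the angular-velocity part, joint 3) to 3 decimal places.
axis z_2 = (-0.5000,-0.8660,0.0000); lever o_n−o_2 = (-4.2500,-5.6292,-0.5000)
cross product → J_v[:, 2] = (0.4330,-0.2500,-0.8660)
J_ω[:, 2] = z_2
entry J[4][2] = -0.8660

-0.866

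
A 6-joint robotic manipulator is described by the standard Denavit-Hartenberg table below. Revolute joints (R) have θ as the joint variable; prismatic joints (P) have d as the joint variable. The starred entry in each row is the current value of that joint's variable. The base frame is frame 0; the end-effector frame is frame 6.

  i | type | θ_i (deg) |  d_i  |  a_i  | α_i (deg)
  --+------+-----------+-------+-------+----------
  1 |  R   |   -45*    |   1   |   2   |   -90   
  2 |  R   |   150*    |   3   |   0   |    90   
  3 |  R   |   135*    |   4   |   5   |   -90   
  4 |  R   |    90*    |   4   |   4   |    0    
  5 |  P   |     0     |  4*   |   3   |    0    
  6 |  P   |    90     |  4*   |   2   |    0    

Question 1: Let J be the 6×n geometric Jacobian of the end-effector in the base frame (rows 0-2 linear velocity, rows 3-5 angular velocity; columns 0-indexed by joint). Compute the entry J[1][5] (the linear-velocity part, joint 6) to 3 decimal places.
prismatic axis z_5 = (-0.0670,-0.9330,0.3536)
J_v[:, 5] = z_5; J_ω[:, 5] = (0,0,0)
entry J[1][5] = -0.9330

-0.933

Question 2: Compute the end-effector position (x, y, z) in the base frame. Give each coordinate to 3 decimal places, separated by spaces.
4.470 -9.227 8.901

after link 1: o_1 = (1.4142, -1.4142, 1.0000)
after link 2: o_2 = (3.5355, 0.7071, 1.0000)
after link 3: o_3 = (9.6148, -0.3722, -0.6963)
after link 4: o_4 = (7.9326, -2.6900, 4.1820)
after link 5: o_5 = (6.6040, -5.3614, 8.1943)
after link 6: o_6 = (4.4701, -9.2274, 8.9014)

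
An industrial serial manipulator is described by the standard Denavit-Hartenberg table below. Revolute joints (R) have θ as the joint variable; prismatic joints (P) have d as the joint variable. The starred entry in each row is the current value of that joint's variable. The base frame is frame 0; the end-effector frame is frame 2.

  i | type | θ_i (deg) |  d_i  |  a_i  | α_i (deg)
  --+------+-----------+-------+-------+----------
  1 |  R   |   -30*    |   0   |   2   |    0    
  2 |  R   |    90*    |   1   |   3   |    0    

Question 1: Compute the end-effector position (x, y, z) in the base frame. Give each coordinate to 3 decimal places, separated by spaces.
after link 1: o_1 = (1.7321, -1.0000, 0.0000)
after link 2: o_2 = (3.2321, 1.5981, 1.0000)

3.232 1.598 1.000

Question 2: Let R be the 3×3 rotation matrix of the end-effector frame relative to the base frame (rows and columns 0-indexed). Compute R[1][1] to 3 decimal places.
End-effector y-axis (col 1 of R) = (-0.8660,0.5000,0.0000)
R[1][1] = 0.5000

0.500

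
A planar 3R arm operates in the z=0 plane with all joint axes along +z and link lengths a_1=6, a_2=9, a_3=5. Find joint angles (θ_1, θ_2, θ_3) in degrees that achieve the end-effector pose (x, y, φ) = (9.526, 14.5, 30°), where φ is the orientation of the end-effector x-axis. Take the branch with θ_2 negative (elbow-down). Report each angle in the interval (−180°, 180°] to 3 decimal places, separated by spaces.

103.176 -60.002 -13.174

wrist centre = target − a_3·(cos φ, sin φ) = (5.1959, 12.0000)
cos θ_2 = (170.9971−6²−9²)/(2·6·9) = 0.5000; θ_2 = -60.0018° (elbow-down)
β = atan2(12.0000,5.1959) = 66.5879°; ψ = atan2(-7.7944,10.4998) = -36.5879°
θ_1 = β − ψ = 103.1758°
θ_3 = φ − θ_1 − θ_2 = -13.1740° (wrapped to (-180°,180°])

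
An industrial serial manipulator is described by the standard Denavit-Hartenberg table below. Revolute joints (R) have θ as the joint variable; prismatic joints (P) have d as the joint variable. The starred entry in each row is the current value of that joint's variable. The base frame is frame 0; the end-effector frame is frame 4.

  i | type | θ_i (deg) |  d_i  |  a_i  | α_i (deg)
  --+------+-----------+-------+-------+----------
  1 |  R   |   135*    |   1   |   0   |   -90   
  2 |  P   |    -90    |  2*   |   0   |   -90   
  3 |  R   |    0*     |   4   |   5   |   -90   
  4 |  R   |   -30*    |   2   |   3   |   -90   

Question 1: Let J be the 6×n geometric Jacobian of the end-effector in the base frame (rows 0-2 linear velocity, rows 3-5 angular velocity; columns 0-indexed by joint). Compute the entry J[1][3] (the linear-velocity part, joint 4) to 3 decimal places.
axis z_3 = (0.7071,0.7071,-0.0000); lever o_n−o_3 = (0.3536,2.4749,2.5981)
cross product → J_v[:, 3] = (1.8371,-1.8371,1.5000)
J_ω[:, 3] = z_3
entry J[1][3] = -1.8371

-1.837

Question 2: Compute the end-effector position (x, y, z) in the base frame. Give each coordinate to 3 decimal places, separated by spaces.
after link 1: o_1 = (0.0000, 0.0000, 1.0000)
after link 2: o_2 = (-1.4142, -1.4142, 1.0000)
after link 3: o_3 = (-4.2426, 1.4142, 6.0000)
after link 4: o_4 = (-3.8891, 3.8891, 8.5981)

-3.889 3.889 8.598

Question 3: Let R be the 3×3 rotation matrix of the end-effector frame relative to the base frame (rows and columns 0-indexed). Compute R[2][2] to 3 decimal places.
End-effector z-axis (col 2 of R) = (0.6124,-0.6124,0.5000)
R[2][2] = 0.5000

0.500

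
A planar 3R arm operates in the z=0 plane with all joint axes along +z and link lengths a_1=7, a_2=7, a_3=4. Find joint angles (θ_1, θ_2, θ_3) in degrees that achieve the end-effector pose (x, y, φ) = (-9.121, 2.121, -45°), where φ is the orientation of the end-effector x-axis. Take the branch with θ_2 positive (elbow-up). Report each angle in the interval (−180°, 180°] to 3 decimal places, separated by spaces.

wrist centre = target − a_3·(cos φ, sin φ) = (-11.9494, 4.9494)
cos θ_2 = (167.2856−7²−7²)/(2·7·7) = 0.7070; θ_2 = 45.0090° (elbow-up)
β = atan2(4.9494,-11.9494) = 157.5008°; ψ = atan2(4.9505,11.9490) = 22.5045°
θ_1 = β − ψ = 134.9963°
θ_3 = φ − θ_1 − θ_2 = 134.9948° (wrapped to (-180°,180°])

134.996 45.009 134.995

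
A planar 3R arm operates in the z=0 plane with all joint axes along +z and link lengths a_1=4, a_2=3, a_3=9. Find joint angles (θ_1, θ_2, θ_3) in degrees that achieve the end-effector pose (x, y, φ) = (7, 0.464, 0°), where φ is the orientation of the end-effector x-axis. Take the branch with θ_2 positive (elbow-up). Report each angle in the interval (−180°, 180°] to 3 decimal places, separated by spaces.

120.003 150.000 89.997

wrist centre = target − a_3·(cos φ, sin φ) = (-2.0000, 0.4640)
cos θ_2 = (4.2153−4²−3²)/(2·4·3) = -0.8660; θ_2 = 150.0005° (elbow-up)
β = atan2(0.4640,-2.0000) = 166.9384°; ψ = atan2(1.5000,1.4019) = 46.9355°
θ_1 = β − ψ = 120.0029°
θ_3 = φ − θ_1 − θ_2 = 89.9966° (wrapped to (-180°,180°])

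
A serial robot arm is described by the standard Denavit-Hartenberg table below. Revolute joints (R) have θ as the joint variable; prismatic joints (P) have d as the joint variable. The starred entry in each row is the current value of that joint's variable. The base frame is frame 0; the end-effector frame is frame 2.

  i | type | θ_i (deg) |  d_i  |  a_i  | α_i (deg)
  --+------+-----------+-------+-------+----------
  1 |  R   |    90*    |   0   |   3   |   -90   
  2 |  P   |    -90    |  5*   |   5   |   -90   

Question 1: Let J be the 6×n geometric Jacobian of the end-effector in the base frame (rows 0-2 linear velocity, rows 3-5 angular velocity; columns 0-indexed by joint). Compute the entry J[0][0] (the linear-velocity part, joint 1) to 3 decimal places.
-3.000

axis z_0 = ẑ; lever o_n−o_0 = (-5.0000,3.0000,5.0000)
cross product → J_v[:, 0] = (-3.0000,-5.0000,0.0000)
J_ω[:, 0] = z_0
entry J[0][0] = -3.0000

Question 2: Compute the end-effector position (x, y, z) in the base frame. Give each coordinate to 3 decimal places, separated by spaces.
after link 1: o_1 = (0.0000, 3.0000, 0.0000)
after link 2: o_2 = (-5.0000, 3.0000, 5.0000)

-5.000 3.000 5.000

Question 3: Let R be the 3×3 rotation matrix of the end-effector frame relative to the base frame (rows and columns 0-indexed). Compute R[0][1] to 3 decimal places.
End-effector y-axis (col 1 of R) = (1.0000,0.0000,-0.0000)
R[0][1] = 1.0000

1.000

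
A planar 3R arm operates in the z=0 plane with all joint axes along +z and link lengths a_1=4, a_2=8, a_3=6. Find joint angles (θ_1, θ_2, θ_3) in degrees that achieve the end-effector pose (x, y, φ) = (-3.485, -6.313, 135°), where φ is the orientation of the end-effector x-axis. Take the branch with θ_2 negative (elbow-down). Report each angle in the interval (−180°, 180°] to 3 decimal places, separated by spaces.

-44.998 -60.005 -119.998

wrist centre = target − a_3·(cos φ, sin φ) = (0.7576, -10.5556)
cos θ_2 = (111.9956−4²−8²)/(2·4·8) = 0.4999; θ_2 = -60.0046° (elbow-down)
β = atan2(-10.5556,0.7576) = -85.8946°; ψ = atan2(-6.9285,7.9994) = -40.8967°
θ_1 = β − ψ = -44.9979°
θ_3 = φ − θ_1 − θ_2 = -119.9975° (wrapped to (-180°,180°])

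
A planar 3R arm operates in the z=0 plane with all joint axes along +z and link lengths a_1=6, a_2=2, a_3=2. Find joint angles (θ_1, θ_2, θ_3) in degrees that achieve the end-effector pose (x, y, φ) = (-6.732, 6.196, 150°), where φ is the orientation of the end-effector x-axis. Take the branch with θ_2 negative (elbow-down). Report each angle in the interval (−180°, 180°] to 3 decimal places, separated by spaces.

wrist centre = target − a_3·(cos φ, sin φ) = (-4.9999, 5.1960)
cos θ_2 = (51.9979−6²−2²)/(2·6·2) = 0.4999; θ_2 = -60.0058° (elbow-down)
β = atan2(5.1960,-4.9999) = 133.8984°; ψ = atan2(-1.7322,6.9998) = -13.8990°
θ_1 = β − ψ = 147.7974°
θ_3 = φ − θ_1 − θ_2 = 62.2083° (wrapped to (-180°,180°])

147.797 -60.006 62.208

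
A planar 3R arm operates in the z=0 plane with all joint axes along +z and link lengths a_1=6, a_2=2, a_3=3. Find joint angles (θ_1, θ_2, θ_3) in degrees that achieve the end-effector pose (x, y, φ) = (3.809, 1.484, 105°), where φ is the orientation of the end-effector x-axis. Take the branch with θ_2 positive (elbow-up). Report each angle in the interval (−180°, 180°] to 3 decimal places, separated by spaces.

wrist centre = target − a_3·(cos φ, sin φ) = (4.5855, -1.4138)
cos θ_2 = (23.0252−6²−2²)/(2·6·2) = -0.7073; θ_2 = 135.0144° (elbow-up)
β = atan2(-1.4138,4.5855) = -17.1355°; ψ = atan2(1.4139,4.5854) = 17.1365°
θ_1 = β − ψ = -34.2719°
θ_3 = φ − θ_1 − θ_2 = 4.2576° (wrapped to (-180°,180°])

-34.272 135.014 4.258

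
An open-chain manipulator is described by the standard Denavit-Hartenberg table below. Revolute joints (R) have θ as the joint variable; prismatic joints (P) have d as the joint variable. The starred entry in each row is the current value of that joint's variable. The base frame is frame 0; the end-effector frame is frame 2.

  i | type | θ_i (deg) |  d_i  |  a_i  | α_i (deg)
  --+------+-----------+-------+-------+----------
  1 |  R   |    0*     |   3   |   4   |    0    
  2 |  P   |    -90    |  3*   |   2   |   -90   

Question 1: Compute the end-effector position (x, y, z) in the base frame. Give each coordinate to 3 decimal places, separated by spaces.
after link 1: o_1 = (4.0000, 0.0000, 3.0000)
after link 2: o_2 = (4.0000, -2.0000, 6.0000)

4.000 -2.000 6.000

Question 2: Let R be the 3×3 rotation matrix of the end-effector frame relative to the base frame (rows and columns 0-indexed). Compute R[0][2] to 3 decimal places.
End-effector z-axis (col 2 of R) = (1.0000,0.0000,0.0000)
R[0][2] = 1.0000

1.000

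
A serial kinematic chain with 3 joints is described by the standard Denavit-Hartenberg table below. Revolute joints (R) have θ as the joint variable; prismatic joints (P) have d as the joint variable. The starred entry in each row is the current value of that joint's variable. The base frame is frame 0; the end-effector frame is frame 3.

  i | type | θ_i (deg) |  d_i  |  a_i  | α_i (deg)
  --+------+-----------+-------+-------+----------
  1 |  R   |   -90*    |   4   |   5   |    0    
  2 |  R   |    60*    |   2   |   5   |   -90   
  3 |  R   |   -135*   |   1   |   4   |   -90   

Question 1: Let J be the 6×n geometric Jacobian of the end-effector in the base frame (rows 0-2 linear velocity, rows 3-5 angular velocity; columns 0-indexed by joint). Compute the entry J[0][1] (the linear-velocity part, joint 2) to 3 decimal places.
0.220

axis z_1 = (0.0000,0.0000,1.0000); lever o_n−o_1 = (2.3806,-0.2198,4.8284)
cross product → J_v[:, 1] = (0.2198,2.3806,-0.0000)
J_ω[:, 1] = z_1
entry J[0][1] = 0.2198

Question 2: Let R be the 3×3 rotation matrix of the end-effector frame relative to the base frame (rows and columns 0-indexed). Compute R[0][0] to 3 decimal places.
-0.612

End-effector x-axis (col 0 of R) = (-0.6124,0.3536,0.7071)
R[0][0] = -0.6124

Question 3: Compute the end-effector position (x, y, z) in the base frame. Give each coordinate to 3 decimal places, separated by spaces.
after link 1: o_1 = (0.0000, -5.0000, 4.0000)
after link 2: o_2 = (4.3301, -7.5000, 6.0000)
after link 3: o_3 = (2.3806, -5.2198, 8.8284)

2.381 -5.220 8.828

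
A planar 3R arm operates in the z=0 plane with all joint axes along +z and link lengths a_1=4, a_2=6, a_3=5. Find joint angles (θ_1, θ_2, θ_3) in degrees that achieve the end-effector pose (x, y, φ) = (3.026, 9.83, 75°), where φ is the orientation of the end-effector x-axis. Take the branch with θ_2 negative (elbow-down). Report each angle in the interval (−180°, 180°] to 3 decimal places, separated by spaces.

149.999 -119.996 44.997

wrist centre = target − a_3·(cos φ, sin φ) = (1.7319, 5.0004)
cos θ_2 = (28.0032−4²−6²)/(2·4·6) = -0.4999; θ_2 = -119.9956° (elbow-down)
β = atan2(5.0004,1.7319) = 70.8962°; ψ = atan2(-5.1964,1.0004) = -79.1028°
θ_1 = β − ψ = 149.9990°
θ_3 = φ − θ_1 − θ_2 = 44.9966° (wrapped to (-180°,180°])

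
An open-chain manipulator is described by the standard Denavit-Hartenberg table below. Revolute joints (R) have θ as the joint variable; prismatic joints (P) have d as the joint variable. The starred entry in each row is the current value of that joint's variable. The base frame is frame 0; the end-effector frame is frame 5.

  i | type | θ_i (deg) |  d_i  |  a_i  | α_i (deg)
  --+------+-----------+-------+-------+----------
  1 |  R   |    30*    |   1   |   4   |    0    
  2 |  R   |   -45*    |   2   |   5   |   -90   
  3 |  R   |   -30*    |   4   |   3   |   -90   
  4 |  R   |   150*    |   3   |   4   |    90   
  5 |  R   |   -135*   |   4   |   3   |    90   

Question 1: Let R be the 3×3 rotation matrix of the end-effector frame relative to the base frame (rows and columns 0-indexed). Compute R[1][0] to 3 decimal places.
0.296

End-effector x-axis (col 0 of R) = (0.2623,0.2958,0.9186)
R[1][0] = 0.2958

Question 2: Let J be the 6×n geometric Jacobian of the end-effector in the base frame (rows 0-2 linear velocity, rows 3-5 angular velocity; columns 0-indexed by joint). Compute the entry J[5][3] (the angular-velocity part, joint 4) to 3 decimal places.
-0.866

axis z_3 = (0.4830,-0.1294,-0.8660); lever o_n−o_3 = (-0.4033,-4.4507,-0.5745)
cross product → J_v[:, 3] = (-3.7801,0.6267,-2.2017)
J_ω[:, 3] = z_3
entry J[5][3] = -0.8660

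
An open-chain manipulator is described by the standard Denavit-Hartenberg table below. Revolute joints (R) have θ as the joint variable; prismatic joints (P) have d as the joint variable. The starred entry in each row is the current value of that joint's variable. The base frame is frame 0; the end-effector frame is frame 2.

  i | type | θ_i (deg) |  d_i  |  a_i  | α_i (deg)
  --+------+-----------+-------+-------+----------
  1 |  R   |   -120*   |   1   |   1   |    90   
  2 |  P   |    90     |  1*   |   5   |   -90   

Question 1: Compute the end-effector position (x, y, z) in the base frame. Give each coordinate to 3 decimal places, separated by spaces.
-1.366 -0.366 6.000

after link 1: o_1 = (-0.5000, -0.8660, 1.0000)
after link 2: o_2 = (-1.3660, -0.3660, 6.0000)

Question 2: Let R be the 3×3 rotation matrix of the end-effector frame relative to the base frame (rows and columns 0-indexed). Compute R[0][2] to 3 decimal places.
End-effector z-axis (col 2 of R) = (0.5000,0.8660,0.0000)
R[0][2] = 0.5000

0.500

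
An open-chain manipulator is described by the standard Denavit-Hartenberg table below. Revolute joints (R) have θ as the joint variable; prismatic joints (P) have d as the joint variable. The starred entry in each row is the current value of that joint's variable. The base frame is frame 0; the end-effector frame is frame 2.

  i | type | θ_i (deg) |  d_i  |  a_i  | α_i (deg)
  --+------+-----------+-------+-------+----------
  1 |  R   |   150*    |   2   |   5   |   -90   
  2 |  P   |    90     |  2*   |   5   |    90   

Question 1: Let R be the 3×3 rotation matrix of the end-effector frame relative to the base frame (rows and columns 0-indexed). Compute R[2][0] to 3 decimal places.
-1.000

End-effector x-axis (col 0 of R) = (-0.0000,-0.0000,-1.0000)
R[2][0] = -1.0000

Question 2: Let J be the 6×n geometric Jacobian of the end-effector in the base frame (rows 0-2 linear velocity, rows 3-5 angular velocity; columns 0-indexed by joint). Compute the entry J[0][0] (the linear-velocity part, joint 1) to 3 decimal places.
axis z_0 = ẑ; lever o_n−o_0 = (-5.3301,0.7679,-3.0000)
cross product → J_v[:, 0] = (-0.7679,-5.3301,0.0000)
J_ω[:, 0] = z_0
entry J[0][0] = -0.7679

-0.768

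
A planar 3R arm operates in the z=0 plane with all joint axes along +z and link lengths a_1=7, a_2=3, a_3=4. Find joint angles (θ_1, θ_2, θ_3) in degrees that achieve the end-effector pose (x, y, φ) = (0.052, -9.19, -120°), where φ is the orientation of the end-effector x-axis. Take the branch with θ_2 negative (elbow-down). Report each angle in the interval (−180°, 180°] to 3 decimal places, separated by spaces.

-44.999 -120.005 45.004

wrist centre = target − a_3·(cos φ, sin φ) = (2.0520, -5.7259)
cos θ_2 = (36.9966−7²−3²)/(2·7·3) = -0.5001; θ_2 = -120.0053° (elbow-down)
β = atan2(-5.7259,2.0520) = -70.2838°; ψ = atan2(-2.5979,5.4998) = -25.2848°
θ_1 = β − ψ = -44.9990°
θ_3 = φ − θ_1 − θ_2 = 45.0043° (wrapped to (-180°,180°])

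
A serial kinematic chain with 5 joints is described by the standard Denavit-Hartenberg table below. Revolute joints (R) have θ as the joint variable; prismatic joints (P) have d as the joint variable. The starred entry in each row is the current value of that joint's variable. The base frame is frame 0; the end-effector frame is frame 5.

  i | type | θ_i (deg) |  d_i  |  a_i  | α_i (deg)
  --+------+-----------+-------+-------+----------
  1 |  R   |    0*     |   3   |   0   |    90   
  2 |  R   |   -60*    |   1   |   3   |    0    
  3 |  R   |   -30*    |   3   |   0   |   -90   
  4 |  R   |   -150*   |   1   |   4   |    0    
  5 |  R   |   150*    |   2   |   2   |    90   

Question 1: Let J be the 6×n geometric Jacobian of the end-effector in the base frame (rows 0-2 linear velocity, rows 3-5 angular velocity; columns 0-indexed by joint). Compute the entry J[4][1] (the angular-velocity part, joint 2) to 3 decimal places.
-1.000

axis z_1 = (0.0000,-1.0000,0.0000); lever o_n−o_1 = (4.5000,-6.0000,-1.1340)
cross product → J_v[:, 1] = (1.1340,0.0000,4.5000)
J_ω[:, 1] = z_1
entry J[4][1] = -1.0000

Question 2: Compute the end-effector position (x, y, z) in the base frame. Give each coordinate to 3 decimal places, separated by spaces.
4.500 -6.000 1.866

after link 1: o_1 = (0.0000, 0.0000, 3.0000)
after link 2: o_2 = (1.5000, -1.0000, 0.4019)
after link 3: o_3 = (1.5000, -4.0000, 0.4019)
after link 4: o_4 = (2.5000, -6.0000, 3.8660)
after link 5: o_5 = (4.5000, -6.0000, 1.8660)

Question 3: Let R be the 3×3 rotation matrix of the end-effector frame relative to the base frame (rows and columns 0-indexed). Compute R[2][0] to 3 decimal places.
End-effector x-axis (col 0 of R) = (0.0000,-0.0000,-1.0000)
R[2][0] = -1.0000

-1.000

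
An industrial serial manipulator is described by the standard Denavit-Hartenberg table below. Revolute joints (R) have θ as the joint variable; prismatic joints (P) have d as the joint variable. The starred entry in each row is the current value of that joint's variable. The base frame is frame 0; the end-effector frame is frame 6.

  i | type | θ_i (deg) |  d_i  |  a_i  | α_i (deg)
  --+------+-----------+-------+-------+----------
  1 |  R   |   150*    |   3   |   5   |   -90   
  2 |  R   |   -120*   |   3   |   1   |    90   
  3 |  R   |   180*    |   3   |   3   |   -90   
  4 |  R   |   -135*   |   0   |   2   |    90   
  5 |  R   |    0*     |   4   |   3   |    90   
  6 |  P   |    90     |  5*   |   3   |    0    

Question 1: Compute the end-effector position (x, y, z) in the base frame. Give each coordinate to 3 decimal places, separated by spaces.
-4.333 -6.736 7.824

after link 1: o_1 = (-4.3301, 2.5000, 3.0000)
after link 2: o_2 = (-5.3971, -0.3481, 3.8660)
after link 3: o_3 = (-4.4462, -0.8971, -0.2321)
after link 4: o_4 = (-2.7731, -1.8630, 0.2856)
after link 5: o_5 = (-1.1601, -2.7943, 4.9257)
after link 6: o_6 = (-4.3326, -6.7362, 7.8235)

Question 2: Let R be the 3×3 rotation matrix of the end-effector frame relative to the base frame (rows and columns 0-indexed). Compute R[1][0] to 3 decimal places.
End-effector x-axis (col 0 of R) = (-0.2241,0.1294,0.9659)
R[1][0] = 0.1294

0.129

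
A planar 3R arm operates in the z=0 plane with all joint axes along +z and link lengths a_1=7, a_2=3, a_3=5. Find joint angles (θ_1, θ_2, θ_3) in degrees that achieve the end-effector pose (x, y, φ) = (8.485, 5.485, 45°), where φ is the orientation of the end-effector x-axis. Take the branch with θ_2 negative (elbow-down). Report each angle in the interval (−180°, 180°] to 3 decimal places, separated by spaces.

wrist centre = target − a_3·(cos φ, sin φ) = (4.9495, 1.9495)
cos θ_2 = (28.2976−7²−3²)/(2·7·3) = -0.7072; θ_2 = -135.0075° (elbow-down)
β = atan2(1.9495,4.9495) = 21.4982°; ψ = atan2(-2.1210,4.8784) = -23.4986°
θ_1 = β − ψ = 44.9967°
θ_3 = φ − θ_1 − θ_2 = 135.0107° (wrapped to (-180°,180°])

44.997 -135.007 135.011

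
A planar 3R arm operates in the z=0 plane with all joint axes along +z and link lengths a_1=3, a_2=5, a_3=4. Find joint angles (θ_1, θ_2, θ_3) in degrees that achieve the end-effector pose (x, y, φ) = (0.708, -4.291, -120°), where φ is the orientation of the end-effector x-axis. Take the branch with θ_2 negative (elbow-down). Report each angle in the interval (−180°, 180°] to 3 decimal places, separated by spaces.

wrist centre = target − a_3·(cos φ, sin φ) = (2.7080, -0.8269)
cos θ_2 = (8.0170−3²−5²)/(2·3·5) = -0.8661; θ_2 = -150.0085° (elbow-down)
β = atan2(-0.8269,2.7080) = -16.9803°; ψ = atan2(-2.4994,-1.3305) = -118.0279°
θ_1 = β − ψ = 101.0477°
θ_3 = φ − θ_1 − θ_2 = -71.0392° (wrapped to (-180°,180°])

101.048 -150.008 -71.039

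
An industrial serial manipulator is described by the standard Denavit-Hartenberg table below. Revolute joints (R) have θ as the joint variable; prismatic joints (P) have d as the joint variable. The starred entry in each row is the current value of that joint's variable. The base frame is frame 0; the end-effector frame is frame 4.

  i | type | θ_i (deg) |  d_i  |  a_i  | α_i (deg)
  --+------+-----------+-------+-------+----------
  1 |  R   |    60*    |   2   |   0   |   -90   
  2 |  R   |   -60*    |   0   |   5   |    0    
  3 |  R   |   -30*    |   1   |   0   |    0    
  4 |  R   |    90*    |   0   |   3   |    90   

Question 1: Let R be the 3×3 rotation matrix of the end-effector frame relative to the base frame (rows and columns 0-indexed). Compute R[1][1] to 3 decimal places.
End-effector y-axis (col 1 of R) = (-0.8660,0.5000,-0.0000)
R[1][1] = 0.5000

0.500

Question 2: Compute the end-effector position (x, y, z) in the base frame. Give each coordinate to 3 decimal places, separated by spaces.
after link 1: o_1 = (0.0000, 0.0000, 2.0000)
after link 2: o_2 = (1.2500, 2.1651, 6.3301)
after link 3: o_3 = (0.3840, 2.6651, 6.3301)
after link 4: o_4 = (1.8840, 5.2631, 6.3301)

1.884 5.263 6.330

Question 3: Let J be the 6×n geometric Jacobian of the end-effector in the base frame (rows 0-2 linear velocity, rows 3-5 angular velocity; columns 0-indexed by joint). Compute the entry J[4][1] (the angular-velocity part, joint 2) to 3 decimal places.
axis z_1 = (-0.8660,0.5000,0.0000); lever o_n−o_1 = (1.8840,5.2631,4.3301)
cross product → J_v[:, 1] = (2.1651,3.7500,-5.5000)
J_ω[:, 1] = z_1
entry J[4][1] = 0.5000

0.500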